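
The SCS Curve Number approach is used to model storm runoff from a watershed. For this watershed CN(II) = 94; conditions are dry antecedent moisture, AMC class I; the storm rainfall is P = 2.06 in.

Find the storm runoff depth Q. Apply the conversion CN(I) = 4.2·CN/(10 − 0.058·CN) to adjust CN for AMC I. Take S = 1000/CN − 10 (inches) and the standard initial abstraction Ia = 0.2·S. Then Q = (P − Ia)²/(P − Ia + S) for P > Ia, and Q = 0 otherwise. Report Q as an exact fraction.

Adjust CN=94 to AMC I: 4.2·94/(10 − 0.058·94) → (1974/5) ÷ (1137/250) = 32900/379 ≈ 86.807
Max retention: S = 1000/(32900/379) − 10 = 500/329 in (≈ 1.520 in)
Initial abstraction Ia = S/5 = (500/329)/5 = 100/329 ≈ 0.304 in
P − Ia = 2.060 − 0.304 = 28887/16450 ≈ 1.756 in (> 0, runoff occurs)
Runoff Q = (P−Ia)²/(P−Ia+S) = (1.756)²/(1.756+1.520) = 834458769/886441150 ≈ 0.941 in

Q = 834458769/886441150 in ≈ 0.941 in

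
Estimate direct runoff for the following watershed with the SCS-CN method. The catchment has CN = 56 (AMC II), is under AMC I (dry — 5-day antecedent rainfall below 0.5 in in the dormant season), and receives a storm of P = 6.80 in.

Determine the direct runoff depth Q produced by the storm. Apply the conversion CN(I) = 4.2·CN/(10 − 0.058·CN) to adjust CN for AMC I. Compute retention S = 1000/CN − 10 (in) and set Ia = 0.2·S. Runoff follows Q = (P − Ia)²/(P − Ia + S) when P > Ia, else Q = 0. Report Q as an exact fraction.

Q = 2526752/5879265 in ≈ 0.430 in

Dry (AMC I): CN(I) = 4.2·56/(10 − 0.058·56) = (1176/5)/(844/125) = 7350/211 ≈ 34.834
S = 1000/(7350/211) − 10 = 2750/147 in ≈ 18.707 in
Ia = 0.2S: 0.2·18.707 = 3.741 in (exactly 550/147)
P − Ia = 6.800 − 3.741 = 2248/735 ≈ 3.059 in (> 0, runoff occurs)
Q = (2248/735)²/((2248/735) + 2750/147) = (5053504/540225)/(15998/735) = 2526752/5879265 in ≈ 0.430 in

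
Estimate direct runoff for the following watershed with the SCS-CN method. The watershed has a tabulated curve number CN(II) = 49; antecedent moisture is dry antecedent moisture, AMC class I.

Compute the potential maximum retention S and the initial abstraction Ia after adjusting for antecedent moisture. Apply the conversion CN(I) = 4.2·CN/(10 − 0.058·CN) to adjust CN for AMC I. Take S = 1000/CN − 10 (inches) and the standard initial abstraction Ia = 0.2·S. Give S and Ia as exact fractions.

CN(I) from CN(II)=49: (4.2·49)/(10 − 0.058·49) = 34300/1193 ≈ 28.751
S = 1000/(34300/1193) − 10 = 8500/343 in ≈ 24.781 in
Initial abstraction Ia = S/5 = (8500/343)/5 = 1700/343 ≈ 4.956 in

S = 8500/343 in ≈ 24.781 in; Ia = 1700/343 in ≈ 4.956 in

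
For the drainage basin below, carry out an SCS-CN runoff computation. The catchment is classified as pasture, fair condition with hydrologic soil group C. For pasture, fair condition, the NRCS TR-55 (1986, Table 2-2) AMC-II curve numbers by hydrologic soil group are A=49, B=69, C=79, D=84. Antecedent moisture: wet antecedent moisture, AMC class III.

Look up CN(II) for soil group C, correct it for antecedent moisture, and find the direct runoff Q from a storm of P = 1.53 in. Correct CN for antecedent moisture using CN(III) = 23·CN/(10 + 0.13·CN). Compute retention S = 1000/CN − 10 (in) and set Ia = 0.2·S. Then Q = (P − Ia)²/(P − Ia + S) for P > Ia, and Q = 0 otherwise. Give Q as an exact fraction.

NRCS table: pasture, fair condition, soil group C → CN(II) = 79
CN(III) from CN(II)=79: (23·79)/(10 + 0.13·79) = 181700/2027 ≈ 89.640
Retention S: 1000/CN − 10 with CN=89.640 → S = 2100/1817 ≈ 1.156 in
Ia = 0.2·(2100/1817) = 420/1817 in ≈ 0.231 in
Excess rainfall: 1.530 − 0.231 = 1.299 in; P > Ia so Q > 0
Runoff Q = (P−Ia)²/(P−Ia+S) = (1.299)²/(1.299+1.156) = 18565490667/27012793900 ≈ 0.687 in

Q = 18565490667/27012793900 in ≈ 0.687 in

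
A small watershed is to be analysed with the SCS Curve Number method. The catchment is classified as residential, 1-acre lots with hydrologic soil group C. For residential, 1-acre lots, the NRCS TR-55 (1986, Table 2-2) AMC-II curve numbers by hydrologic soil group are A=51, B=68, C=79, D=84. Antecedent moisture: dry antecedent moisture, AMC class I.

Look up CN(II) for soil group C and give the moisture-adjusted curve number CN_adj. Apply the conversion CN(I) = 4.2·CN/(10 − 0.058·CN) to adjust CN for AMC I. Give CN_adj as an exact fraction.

CN_adj = 7900/129 ≈ 61.240

NRCS table: residential, 1-acre lots, soil group C → CN(II) = 79
Adjust CN=79 to AMC I: 4.2·79/(10 − 0.058·79) → (1659/5) ÷ (2709/500) = 7900/129 ≈ 61.240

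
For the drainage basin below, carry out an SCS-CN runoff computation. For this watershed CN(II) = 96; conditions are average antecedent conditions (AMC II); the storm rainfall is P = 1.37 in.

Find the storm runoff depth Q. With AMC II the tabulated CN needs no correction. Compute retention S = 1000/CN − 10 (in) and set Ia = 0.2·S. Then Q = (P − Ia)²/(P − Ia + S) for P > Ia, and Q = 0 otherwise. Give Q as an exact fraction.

AMC II — tabulated CN = 96 applies directly.
Max retention: S = 1000/96 − 10 = 5/12 in (≈ 0.417 in)
Ia = 0.2·(5/12) = 1/12 in ≈ 0.083 in
P − Ia = 1.370 − 0.083 = 193/150 ≈ 1.287 in (> 0, runoff occurs)
Q: (193/150)² ÷ (511/300) = 37249/38325 in (≈ 0.972 in)

Q = 37249/38325 in ≈ 0.972 in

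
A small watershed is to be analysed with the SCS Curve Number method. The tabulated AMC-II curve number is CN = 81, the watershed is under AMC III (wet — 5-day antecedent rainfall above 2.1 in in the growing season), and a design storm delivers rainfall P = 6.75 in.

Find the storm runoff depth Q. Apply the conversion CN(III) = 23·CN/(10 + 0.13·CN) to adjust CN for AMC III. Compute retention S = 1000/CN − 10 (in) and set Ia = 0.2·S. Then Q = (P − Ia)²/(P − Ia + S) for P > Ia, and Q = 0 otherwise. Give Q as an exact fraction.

Adjust CN=81 to AMC III: 23·81/(10 + 0.13·81) → 1863 ÷ (2053/100) = 186300/2053 ≈ 90.745
Max retention: S = 1000/(186300/2053) − 10 = 1900/1863 in (≈ 1.020 in)
Ia = 0.2·(1900/1863) = 380/1863 in ≈ 0.204 in
P − Ia = 6.750 − 0.204 = 48781/7452 ≈ 6.546 in (> 0, runoff occurs)
Q: (48781/7452)² ÷ (56381/7452) = 2379585961/420151212 in (≈ 5.664 in)

Q = 2379585961/420151212 in ≈ 5.664 in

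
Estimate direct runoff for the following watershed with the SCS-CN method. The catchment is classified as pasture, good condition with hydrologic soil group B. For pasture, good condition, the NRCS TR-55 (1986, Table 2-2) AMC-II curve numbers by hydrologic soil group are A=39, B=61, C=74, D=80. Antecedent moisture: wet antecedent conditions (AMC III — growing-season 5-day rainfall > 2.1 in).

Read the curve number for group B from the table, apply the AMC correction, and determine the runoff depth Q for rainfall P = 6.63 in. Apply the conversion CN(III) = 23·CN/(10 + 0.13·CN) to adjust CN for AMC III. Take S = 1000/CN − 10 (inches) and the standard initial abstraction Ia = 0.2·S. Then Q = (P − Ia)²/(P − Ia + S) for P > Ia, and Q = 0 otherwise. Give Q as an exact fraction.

NRCS table: pasture, good condition, soil group B → CN(II) = 61
CN(III) from CN(II)=61: (23·61)/(10 + 0.13·61) = 140300/1793 ≈ 78.249
S = 1000/(140300/1793) − 10 = 3900/1403 in ≈ 2.780 in
Ia = 0.2·(3900/1403) = 780/1403 in ≈ 0.556 in
Since P=6.630 > Ia=0.556: effective rainfall P−Ia = 852189/140300 in
Q = (852189/140300)²/((852189/140300) + 3900/1403) = (726226091721/19684090000)/(1242189/140300) = 6207060613/1489565100 in ≈ 4.167 in

Q = 6207060613/1489565100 in ≈ 4.167 in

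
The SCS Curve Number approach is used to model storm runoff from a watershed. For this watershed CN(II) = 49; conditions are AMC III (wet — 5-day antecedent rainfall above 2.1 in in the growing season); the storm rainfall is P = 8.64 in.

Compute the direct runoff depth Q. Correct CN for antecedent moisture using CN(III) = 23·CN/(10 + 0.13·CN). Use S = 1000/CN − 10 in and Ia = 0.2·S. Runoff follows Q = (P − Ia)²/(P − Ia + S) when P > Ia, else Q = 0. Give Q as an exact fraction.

Q = 1978931526/405522775 in ≈ 4.880 in

Adjust CN=49 to AMC III: 23·49/(10 + 0.13·49) → 1127 ÷ (1637/100) = 112700/1637 ≈ 68.845
Max retention: S = 1000/(112700/1637) − 10 = 5100/1127 in (≈ 4.525 in)
Ia = 0.2·(5100/1127) = 1020/1127 in ≈ 0.905 in
P − Ia = 8.640 − 0.905 = 217932/28175 ≈ 7.735 in (> 0, runoff occurs)
Q = (217932/28175)²/((217932/28175) + 5100/1127) = (47494356624/793830625)/(345432/28175) = 1978931526/405522775 in ≈ 4.880 in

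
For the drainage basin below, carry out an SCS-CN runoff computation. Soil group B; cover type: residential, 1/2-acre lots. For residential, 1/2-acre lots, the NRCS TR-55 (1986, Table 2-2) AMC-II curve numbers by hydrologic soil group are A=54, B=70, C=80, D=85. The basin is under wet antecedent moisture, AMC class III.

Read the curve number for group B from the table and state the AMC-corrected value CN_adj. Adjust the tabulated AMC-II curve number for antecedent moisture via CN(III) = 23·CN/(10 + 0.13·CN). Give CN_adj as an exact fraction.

CN_adj = 16100/191 ≈ 84.293

NRCS table: residential, 1/2-acre lots, soil group B → CN(II) = 70
CN(III) from CN(II)=70: (23·70)/(10 + 0.13·70) = 16100/191 ≈ 84.293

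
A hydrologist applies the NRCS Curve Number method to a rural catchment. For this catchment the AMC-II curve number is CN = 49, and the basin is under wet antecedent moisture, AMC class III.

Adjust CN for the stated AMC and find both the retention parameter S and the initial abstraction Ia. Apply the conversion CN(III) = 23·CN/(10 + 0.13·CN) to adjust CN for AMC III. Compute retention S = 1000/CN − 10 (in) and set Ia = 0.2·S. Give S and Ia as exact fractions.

Wet (AMC III): CN(III) = 23·49/(10 + 0.13·49) = 1127/(1637/100) = 112700/1637 ≈ 68.845
S = 1000/(112700/1637) − 10 = 5100/1127 in ≈ 4.525 in
Ia = 0.2·(5100/1127) = 1020/1127 in ≈ 0.905 in

S = 5100/1127 in ≈ 4.525 in; Ia = 1020/1127 in ≈ 0.905 in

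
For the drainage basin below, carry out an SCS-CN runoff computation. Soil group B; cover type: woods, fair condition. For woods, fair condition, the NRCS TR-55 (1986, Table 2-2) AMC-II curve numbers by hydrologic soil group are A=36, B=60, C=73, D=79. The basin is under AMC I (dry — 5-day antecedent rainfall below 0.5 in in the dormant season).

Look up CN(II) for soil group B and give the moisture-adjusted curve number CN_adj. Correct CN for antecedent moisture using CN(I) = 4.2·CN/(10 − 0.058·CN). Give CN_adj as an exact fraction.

CN_adj = 6300/163 ≈ 38.650

NRCS table: woods, fair condition, soil group B → CN(II) = 60
CN(I) from CN(II)=60: (4.2·60)/(10 − 0.058·60) = 6300/163 ≈ 38.650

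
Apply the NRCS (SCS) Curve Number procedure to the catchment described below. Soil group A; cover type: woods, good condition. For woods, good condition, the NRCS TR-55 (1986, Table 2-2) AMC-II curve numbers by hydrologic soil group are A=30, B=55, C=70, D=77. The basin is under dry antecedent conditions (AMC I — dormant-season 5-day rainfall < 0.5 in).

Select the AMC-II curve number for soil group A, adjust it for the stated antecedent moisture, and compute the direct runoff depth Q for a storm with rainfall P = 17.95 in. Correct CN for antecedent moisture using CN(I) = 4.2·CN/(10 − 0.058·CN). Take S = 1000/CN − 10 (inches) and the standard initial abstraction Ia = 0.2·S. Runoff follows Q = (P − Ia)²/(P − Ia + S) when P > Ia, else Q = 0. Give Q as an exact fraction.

Q = 1515361/2021580 in ≈ 0.750 in

NRCS table: woods, good condition, soil group A → CN(II) = 30
CN(I) from CN(II)=30: (4.2·30)/(10 − 0.058·30) = 900/59 ≈ 15.254
Retention S: 1000/CN − 10 with CN=15.254 → S = 500/9 ≈ 55.556 in
Initial abstraction Ia = S/5 = (500/9)/5 = 100/9 ≈ 11.111 in
Since P=17.950 > Ia=11.111: effective rainfall P−Ia = 1231/180 in
Q: (1231/180)² ÷ (11231/180) = 1515361/2021580 in (≈ 0.750 in)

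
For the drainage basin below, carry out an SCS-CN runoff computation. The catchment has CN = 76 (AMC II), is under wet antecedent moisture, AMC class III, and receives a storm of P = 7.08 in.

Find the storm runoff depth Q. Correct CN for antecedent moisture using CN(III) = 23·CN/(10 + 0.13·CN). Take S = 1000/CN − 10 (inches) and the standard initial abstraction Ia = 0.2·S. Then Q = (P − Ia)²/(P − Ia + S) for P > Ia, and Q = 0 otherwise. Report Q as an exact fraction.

Adjust CN=76 to AMC III: 23·76/(10 + 0.13·76) → 1748 ÷ (497/25) = 43700/497 ≈ 87.928
S = 1000/(43700/497) − 10 = 600/437 in ≈ 1.373 in
Ia = 0.2·(600/437) = 120/437 in ≈ 0.275 in
Excess rainfall: 7.080 − 0.275 = 6.805 in; P > Ia so Q > 0
Q = (74349/10925)²/((74349/10925) + 600/437) = (5527773801/119355625)/(89349/10925) = 1842591267/325379275 in ≈ 5.663 in

Q = 1842591267/325379275 in ≈ 5.663 in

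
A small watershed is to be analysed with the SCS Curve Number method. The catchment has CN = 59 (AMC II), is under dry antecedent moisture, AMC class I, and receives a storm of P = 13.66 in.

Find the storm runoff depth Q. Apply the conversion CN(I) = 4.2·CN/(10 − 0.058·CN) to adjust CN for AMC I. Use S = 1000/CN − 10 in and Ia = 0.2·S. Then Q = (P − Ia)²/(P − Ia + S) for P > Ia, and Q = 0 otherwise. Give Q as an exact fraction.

Adjust CN=59 to AMC I: 4.2·59/(10 − 0.058·59) → (1239/5) ÷ (3289/500) = 123900/3289 ≈ 37.671
S = 1000/(123900/3289) − 10 = 20500/1239 in ≈ 16.546 in
Ia = 0.2·(20500/1239) = 4100/1239 in ≈ 3.309 in
Since P=13.660 > Ia=3.309: effective rainfall P−Ia = 641237/61950 in
Q = (641237/61950)²/((641237/61950) + 20500/1239) = (411184890169/3837802500)/(1666237/61950) = 411184890169/103223382150 in ≈ 3.983 in

Q = 411184890169/103223382150 in ≈ 3.983 in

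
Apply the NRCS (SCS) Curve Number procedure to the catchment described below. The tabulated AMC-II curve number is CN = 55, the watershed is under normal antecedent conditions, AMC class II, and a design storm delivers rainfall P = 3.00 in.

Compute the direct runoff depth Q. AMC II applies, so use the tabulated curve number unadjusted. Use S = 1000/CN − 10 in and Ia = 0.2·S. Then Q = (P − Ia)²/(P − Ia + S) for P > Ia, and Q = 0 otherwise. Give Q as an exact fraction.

CN(II) = 55; AMC II needs no correction.
S = 1000/55 − 10 = 90/11 in ≈ 8.182 in
Initial abstraction Ia = S/5 = (90/11)/5 = 18/11 ≈ 1.636 in
Excess rainfall: 3.000 − 1.636 = 1.364 in; P > Ia so Q > 0
Runoff Q = (P−Ia)²/(P−Ia+S) = (1.364)²/(1.364+8.182) = 15/77 ≈ 0.195 in

Q = 15/77 in ≈ 0.195 in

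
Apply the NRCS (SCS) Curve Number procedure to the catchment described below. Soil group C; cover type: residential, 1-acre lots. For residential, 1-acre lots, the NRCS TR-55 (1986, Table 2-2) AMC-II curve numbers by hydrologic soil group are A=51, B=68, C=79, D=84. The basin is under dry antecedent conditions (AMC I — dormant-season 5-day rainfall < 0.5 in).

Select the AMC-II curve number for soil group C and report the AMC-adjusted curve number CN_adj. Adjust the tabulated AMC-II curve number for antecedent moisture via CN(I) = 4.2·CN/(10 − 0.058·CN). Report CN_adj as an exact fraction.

NRCS table: residential, 1-acre lots, soil group C → CN(II) = 79
CN(I) from CN(II)=79: (4.2·79)/(10 − 0.058·79) = 7900/129 ≈ 61.240

CN_adj = 7900/129 ≈ 61.240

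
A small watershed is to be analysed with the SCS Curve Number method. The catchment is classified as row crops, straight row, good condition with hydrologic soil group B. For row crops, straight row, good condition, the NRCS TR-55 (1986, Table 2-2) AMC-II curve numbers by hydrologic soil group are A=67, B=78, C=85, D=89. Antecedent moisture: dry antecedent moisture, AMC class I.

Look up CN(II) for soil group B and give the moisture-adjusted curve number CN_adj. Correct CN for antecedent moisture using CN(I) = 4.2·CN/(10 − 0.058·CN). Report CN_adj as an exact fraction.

NRCS table: row crops, straight row, good condition, soil group B → CN(II) = 78
Dry (AMC I): CN(I) = 4.2·78/(10 − 0.058·78) = (1638/5)/(1369/250) = 81900/1369 ≈ 59.825

CN_adj = 81900/1369 ≈ 59.825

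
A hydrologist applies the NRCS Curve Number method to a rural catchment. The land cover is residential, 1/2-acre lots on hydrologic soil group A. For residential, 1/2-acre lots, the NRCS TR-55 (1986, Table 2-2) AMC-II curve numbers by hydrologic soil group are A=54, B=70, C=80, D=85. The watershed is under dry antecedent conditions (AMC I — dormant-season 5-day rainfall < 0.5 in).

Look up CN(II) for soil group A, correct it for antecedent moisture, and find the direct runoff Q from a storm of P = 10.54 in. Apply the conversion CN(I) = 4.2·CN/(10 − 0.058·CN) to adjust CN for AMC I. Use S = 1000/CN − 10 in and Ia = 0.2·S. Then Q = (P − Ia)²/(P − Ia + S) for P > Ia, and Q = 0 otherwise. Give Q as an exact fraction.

Q = 33785748481/21512235150 in ≈ 1.571 in

NRCS table: residential, 1/2-acre lots, soil group A → CN(II) = 54
Adjust CN=54 to AMC I: 4.2·54/(10 − 0.058·54) → (1134/5) ÷ (1717/250) = 56700/1717 ≈ 33.023
S = 1000/(56700/1717) − 10 = 11500/567 in ≈ 20.282 in
Ia = 0.2S: 0.2·20.282 = 4.056 in (exactly 2300/567)
P − Ia = 10.540 − 4.056 = 183809/28350 ≈ 6.484 in (> 0, runoff occurs)
Q = (183809/28350)²/((183809/28350) + 11500/567) = (33785748481/803722500)/(758809/28350) = 33785748481/21512235150 in ≈ 1.571 in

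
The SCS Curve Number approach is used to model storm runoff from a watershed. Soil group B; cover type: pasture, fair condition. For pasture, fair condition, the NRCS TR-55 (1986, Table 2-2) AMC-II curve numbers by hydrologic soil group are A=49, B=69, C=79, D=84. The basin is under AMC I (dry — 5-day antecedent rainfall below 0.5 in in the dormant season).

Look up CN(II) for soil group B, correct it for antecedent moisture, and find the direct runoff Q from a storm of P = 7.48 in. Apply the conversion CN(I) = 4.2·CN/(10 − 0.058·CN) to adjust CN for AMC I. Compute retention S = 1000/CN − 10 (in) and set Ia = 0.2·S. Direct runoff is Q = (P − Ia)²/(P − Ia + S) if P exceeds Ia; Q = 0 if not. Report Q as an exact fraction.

NRCS table: pasture, fair condition, soil group B → CN(II) = 69
Dry (AMC I): CN(I) = 4.2·69/(10 − 0.058·69) = (1449/5)/(2999/500) = 144900/2999 ≈ 48.316
S = 1000/(144900/2999) − 10 = 15500/1449 in ≈ 10.697 in
Initial abstraction Ia = S/5 = (15500/1449)/5 = 3100/1449 ≈ 2.139 in
Excess rainfall: 7.480 − 2.139 = 5.341 in; P > Ia so Q > 0
Q = (193463/36225)²/((193463/36225) + 15500/1449) = (37427932369/1312250625)/(580963/36225) = 37427932369/21045384675 in ≈ 1.778 in

Q = 37427932369/21045384675 in ≈ 1.778 in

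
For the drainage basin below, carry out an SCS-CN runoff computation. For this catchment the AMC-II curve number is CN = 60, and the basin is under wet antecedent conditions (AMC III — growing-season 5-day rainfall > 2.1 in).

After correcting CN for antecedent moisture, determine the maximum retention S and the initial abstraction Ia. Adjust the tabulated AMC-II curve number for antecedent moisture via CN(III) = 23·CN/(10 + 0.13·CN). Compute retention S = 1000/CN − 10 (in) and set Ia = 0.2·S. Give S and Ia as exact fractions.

S = 200/69 in ≈ 2.899 in; Ia = 40/69 in ≈ 0.580 in

CN(III) from CN(II)=60: (23·60)/(10 + 0.13·60) = 6900/89 ≈ 77.528
Max retention: S = 1000/(6900/89) − 10 = 200/69 in (≈ 2.899 in)
Initial abstraction Ia = S/5 = (200/69)/5 = 40/69 ≈ 0.580 in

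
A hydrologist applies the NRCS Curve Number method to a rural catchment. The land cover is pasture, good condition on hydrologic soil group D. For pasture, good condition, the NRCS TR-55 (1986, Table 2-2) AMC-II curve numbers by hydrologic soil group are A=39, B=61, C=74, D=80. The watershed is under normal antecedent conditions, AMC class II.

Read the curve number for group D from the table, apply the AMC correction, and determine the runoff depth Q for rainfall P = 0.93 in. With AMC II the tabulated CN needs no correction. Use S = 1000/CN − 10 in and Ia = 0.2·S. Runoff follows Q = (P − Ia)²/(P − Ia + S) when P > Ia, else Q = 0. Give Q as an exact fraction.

Q = 1849/29300 in ≈ 0.063 in

NRCS table: pasture, good condition, soil group D → CN(II) = 80
CN(II) = 80; AMC II needs no correction.
Retention S: 1000/CN − 10 with CN=80.000 → S = 5/2 ≈ 2.500 in
Initial abstraction Ia = S/5 = (5/2)/5 = 1/2 ≈ 0.500 in
Since P=0.930 > Ia=0.500: effective rainfall P−Ia = 43/100 in
Runoff Q = (P−Ia)²/(P−Ia+S) = (0.430)²/(0.430+2.500) = 1849/29300 ≈ 0.063 in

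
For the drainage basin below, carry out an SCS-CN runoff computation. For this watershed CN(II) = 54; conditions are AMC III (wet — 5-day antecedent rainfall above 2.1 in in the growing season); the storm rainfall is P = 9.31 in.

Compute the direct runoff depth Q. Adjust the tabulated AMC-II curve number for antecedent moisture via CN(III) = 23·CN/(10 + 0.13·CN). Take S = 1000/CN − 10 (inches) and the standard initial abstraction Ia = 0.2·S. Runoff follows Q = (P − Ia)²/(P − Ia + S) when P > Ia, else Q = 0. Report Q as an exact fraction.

Q = 535320769/89469900 in ≈ 5.983 in

Wet (AMC III): CN(III) = 23·54/(10 + 0.13·54) = 1242/(851/50) = 2700/37 ≈ 72.973
Retention S: 1000/CN − 10 with CN=72.973 → S = 100/27 ≈ 3.704 in
Ia = 0.2S: 0.2·3.704 = 0.741 in (exactly 20/27)
Since P=9.310 > Ia=0.741: effective rainfall P−Ia = 23137/2700 in
Runoff Q = (P−Ia)²/(P−Ia+S) = (8.569)²/(8.569+3.704) = 535320769/89469900 ≈ 5.983 in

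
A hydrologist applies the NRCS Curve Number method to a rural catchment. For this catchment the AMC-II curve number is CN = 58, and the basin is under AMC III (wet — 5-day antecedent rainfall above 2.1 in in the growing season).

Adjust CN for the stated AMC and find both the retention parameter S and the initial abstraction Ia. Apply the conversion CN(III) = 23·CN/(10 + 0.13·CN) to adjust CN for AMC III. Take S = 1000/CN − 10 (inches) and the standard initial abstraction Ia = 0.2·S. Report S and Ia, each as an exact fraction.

Adjust CN=58 to AMC III: 23·58/(10 + 0.13·58) → 1334 ÷ (877/50) = 66700/877 ≈ 76.055
Retention S: 1000/CN − 10 with CN=76.055 → S = 2100/667 ≈ 3.148 in
Ia = 0.2·(2100/667) = 420/667 in ≈ 0.630 in

S = 2100/667 in ≈ 3.148 in; Ia = 420/667 in ≈ 0.630 in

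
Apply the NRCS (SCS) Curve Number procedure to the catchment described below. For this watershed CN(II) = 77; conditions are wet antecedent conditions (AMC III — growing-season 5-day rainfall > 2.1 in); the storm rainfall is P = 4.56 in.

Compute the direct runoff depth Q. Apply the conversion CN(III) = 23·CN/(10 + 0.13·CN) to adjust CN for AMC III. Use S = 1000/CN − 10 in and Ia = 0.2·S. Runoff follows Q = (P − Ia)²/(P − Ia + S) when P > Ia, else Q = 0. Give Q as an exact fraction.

CN(III) from CN(II)=77: (23·77)/(10 + 0.13·77) = 7700/87 ≈ 88.506
Max retention: S = 1000/(7700/87) − 10 = 100/77 in (≈ 1.299 in)
Ia = 0.2S: 0.2·1.299 = 0.260 in (exactly 20/77)
Since P=4.560 > Ia=0.260: effective rainfall P−Ia = 8278/1925 in
Q = (8278/1925)²/((8278/1925) + 100/77) = (68525284/3705625)/(10778/1925) = 34262642/10373825 in ≈ 3.303 in

Q = 34262642/10373825 in ≈ 3.303 in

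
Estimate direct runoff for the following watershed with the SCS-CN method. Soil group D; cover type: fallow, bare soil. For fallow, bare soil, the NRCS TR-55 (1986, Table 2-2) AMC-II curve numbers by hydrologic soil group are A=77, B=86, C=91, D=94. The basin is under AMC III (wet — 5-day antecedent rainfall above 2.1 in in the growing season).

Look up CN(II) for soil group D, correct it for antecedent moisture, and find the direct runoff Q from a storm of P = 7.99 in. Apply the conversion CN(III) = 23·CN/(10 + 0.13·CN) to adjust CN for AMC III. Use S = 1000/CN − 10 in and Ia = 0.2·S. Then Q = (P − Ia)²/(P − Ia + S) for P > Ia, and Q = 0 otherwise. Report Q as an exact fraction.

NRCS table: fallow, bare soil, soil group D → CN(II) = 94
CN(III) from CN(II)=94: (23·94)/(10 + 0.13·94) = 108100/1111 ≈ 97.300
S = 1000/(108100/1111) − 10 = 300/1081 in ≈ 0.278 in
Initial abstraction Ia = S/5 = (300/1081)/5 = 60/1081 ≈ 0.056 in
P − Ia = 7.990 − 0.056 = 857719/108100 ≈ 7.934 in (> 0, runoff occurs)
Q = (857719/108100)²/((857719/108100) + 300/1081) = (735681882961/11685610000)/(887719/108100) = 735681882961/95962423900 in ≈ 7.666 in

Q = 735681882961/95962423900 in ≈ 7.666 in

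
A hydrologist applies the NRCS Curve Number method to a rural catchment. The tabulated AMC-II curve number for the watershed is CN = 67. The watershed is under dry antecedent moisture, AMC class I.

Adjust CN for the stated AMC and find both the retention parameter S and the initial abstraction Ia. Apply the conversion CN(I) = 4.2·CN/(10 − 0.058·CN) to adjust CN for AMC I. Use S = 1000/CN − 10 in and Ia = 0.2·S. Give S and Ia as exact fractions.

S = 5500/469 in ≈ 11.727 in; Ia = 1100/469 in ≈ 2.345 in

Dry (AMC I): CN(I) = 4.2·67/(10 − 0.058·67) = (1407/5)/(3057/500) = 46900/1019 ≈ 46.026
Max retention: S = 1000/(46900/1019) − 10 = 5500/469 in (≈ 11.727 in)
Ia = 0.2·(5500/469) = 1100/469 in ≈ 2.345 in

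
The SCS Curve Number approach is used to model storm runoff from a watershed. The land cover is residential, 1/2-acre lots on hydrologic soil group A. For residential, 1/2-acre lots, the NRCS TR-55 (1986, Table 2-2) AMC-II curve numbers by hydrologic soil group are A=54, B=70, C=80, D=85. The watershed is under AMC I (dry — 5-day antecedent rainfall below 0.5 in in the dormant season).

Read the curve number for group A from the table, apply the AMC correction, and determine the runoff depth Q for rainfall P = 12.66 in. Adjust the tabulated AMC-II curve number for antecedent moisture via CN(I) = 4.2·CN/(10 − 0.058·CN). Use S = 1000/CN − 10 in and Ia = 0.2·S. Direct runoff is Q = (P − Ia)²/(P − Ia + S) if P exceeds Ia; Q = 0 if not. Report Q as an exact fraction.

NRCS table: residential, 1/2-acre lots, soil group A → CN(II) = 54
Dry (AMC I): CN(I) = 4.2·54/(10 − 0.058·54) = (1134/5)/(1717/250) = 56700/1717 ≈ 33.023
Max retention: S = 1000/(56700/1717) − 10 = 11500/567 in (≈ 20.282 in)
Ia = 0.2·(11500/567) = 2300/567 in ≈ 4.056 in
Excess rainfall: 12.660 − 4.056 = 8.604 in; P > Ia so Q > 0
Runoff Q = (P−Ia)²/(P−Ia+S) = (8.604)²/(8.604+20.282) = 59492575921/23216126850 ≈ 2.563 in

Q = 59492575921/23216126850 in ≈ 2.563 in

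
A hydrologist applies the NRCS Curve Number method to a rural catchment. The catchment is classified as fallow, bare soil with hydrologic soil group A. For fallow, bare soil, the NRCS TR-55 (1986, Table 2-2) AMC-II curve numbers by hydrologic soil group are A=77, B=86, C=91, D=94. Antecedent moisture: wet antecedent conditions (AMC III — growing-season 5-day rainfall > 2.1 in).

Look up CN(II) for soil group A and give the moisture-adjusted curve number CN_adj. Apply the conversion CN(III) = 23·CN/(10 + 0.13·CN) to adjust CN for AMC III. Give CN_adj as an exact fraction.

CN_adj = 7700/87 ≈ 88.506

NRCS table: fallow, bare soil, soil group A → CN(II) = 77
Wet (AMC III): CN(III) = 23·77/(10 + 0.13·77) = 1771/(2001/100) = 7700/87 ≈ 88.506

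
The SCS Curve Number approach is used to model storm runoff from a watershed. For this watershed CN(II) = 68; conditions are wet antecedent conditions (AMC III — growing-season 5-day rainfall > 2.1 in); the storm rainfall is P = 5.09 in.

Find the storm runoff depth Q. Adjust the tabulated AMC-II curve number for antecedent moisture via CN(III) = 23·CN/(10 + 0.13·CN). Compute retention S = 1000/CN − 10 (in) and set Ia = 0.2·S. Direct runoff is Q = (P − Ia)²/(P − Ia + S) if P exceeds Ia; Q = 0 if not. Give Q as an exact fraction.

Q = 33495954361/10284042900 in ≈ 3.257 in

Wet (AMC III): CN(III) = 23·68/(10 + 0.13·68) = 1564/(471/25) = 39100/471 ≈ 83.015
Max retention: S = 1000/(39100/471) − 10 = 800/391 in (≈ 2.046 in)
Initial abstraction Ia = S/5 = (800/391)/5 = 160/391 ≈ 0.409 in
Since P=5.090 > Ia=0.409: effective rainfall P−Ia = 183019/39100 in
Runoff Q = (P−Ia)²/(P−Ia+S) = (4.681)²/(4.681+2.046) = 33495954361/10284042900 ≈ 3.257 in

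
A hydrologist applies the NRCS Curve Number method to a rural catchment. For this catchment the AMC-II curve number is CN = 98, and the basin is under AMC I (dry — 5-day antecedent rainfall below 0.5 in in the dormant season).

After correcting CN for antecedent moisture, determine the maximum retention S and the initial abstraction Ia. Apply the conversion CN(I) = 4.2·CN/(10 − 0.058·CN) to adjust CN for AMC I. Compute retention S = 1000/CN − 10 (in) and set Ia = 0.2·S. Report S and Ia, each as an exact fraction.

S = 500/1029 in ≈ 0.486 in; Ia = 100/1029 in ≈ 0.097 in

CN(I) from CN(II)=98: (4.2·98)/(10 − 0.058·98) = 102900/1079 ≈ 95.366
Max retention: S = 1000/(102900/1079) − 10 = 500/1029 in (≈ 0.486 in)
Initial abstraction Ia = S/5 = (500/1029)/5 = 100/1029 ≈ 0.097 in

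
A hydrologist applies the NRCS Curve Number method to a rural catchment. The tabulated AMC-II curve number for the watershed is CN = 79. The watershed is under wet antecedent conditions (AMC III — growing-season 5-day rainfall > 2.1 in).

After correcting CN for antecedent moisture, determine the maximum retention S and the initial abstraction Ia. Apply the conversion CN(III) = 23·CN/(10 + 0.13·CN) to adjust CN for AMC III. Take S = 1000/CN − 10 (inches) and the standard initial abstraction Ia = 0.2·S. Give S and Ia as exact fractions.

S = 2100/1817 in ≈ 1.156 in; Ia = 420/1817 in ≈ 0.231 in

Wet (AMC III): CN(III) = 23·79/(10 + 0.13·79) = 1817/(2027/100) = 181700/2027 ≈ 89.640
Retention S: 1000/CN − 10 with CN=89.640 → S = 2100/1817 ≈ 1.156 in
Ia = 0.2S: 0.2·1.156 = 0.231 in (exactly 420/1817)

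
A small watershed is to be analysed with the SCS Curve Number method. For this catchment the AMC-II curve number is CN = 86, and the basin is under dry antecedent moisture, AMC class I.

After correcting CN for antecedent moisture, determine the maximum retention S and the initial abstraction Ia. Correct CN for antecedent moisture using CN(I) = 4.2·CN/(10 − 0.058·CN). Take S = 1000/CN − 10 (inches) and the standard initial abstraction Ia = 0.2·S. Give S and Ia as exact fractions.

Adjust CN=86 to AMC I: 4.2·86/(10 − 0.058·86) → (1806/5) ÷ (1253/250) = 12900/179 ≈ 72.067
Retention S: 1000/CN − 10 with CN=72.067 → S = 500/129 ≈ 3.876 in
Initial abstraction Ia = S/5 = (500/129)/5 = 100/129 ≈ 0.775 in

S = 500/129 in ≈ 3.876 in; Ia = 100/129 in ≈ 0.775 in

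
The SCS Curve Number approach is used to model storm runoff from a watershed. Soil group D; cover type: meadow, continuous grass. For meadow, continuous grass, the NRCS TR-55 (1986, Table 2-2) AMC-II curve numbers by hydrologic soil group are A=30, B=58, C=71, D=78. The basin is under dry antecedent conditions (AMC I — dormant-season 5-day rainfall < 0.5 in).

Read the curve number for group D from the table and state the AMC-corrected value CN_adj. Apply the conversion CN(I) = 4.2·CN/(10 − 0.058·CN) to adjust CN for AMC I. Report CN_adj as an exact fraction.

CN_adj = 81900/1369 ≈ 59.825

NRCS table: meadow, continuous grass, soil group D → CN(II) = 78
Adjust CN=78 to AMC I: 4.2·78/(10 − 0.058·78) → (1638/5) ÷ (1369/250) = 81900/1369 ≈ 59.825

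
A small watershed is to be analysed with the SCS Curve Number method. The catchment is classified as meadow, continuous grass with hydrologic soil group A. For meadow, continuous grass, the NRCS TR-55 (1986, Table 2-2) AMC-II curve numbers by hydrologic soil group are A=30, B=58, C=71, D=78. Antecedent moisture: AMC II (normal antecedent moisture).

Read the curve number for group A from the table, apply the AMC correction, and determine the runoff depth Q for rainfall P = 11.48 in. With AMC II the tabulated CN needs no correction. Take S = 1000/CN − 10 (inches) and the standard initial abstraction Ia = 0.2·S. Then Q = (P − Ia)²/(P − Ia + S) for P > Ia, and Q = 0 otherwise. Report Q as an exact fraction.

NRCS table: meadow, continuous grass, soil group A → CN(II) = 30
CN(II) = 30; AMC II needs no correction.
S = 1000/30 − 10 = 70/3 in ≈ 23.333 in
Ia = 0.2·(70/3) = 14/3 in ≈ 4.667 in
Excess rainfall: 11.480 − 4.667 = 6.813 in; P > Ia so Q > 0
Q: (511/75)² ÷ (2261/75) = 37303/24225 in (≈ 1.540 in)

Q = 37303/24225 in ≈ 1.540 in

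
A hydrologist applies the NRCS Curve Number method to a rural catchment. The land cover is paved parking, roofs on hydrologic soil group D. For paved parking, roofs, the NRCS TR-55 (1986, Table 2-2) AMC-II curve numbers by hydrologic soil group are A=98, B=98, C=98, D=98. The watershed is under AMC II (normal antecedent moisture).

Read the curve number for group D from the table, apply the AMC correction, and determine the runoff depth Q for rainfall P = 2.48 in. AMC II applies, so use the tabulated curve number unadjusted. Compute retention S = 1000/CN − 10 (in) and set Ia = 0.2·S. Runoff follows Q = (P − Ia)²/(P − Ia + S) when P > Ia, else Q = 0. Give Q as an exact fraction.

Q = 4464072/1983275 in ≈ 2.251 in

NRCS table: paved parking, roofs, soil group D → CN(II) = 98
CN(II) = 98; AMC II needs no correction.
S = 1000/98 − 10 = 10/49 in ≈ 0.204 in
Initial abstraction Ia = S/5 = (10/49)/5 = 2/49 ≈ 0.041 in
P − Ia = 2.480 − 0.041 = 2988/1225 ≈ 2.439 in (> 0, runoff occurs)
Q: (2988/1225)² ÷ (3238/1225) = 4464072/1983275 in (≈ 2.251 in)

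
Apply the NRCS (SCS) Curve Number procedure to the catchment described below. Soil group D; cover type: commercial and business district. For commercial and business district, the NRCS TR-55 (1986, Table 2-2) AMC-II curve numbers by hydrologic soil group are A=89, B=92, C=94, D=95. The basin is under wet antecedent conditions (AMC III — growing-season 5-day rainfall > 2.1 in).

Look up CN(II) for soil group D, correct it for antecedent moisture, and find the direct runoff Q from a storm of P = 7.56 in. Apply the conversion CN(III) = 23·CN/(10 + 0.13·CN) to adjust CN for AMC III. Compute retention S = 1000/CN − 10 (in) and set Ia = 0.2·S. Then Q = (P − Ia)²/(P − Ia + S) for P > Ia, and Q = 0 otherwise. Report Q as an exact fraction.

Q = 6739260649/924178525 in ≈ 7.292 in

NRCS table: commercial and business district, soil group D → CN(II) = 95
CN(III) from CN(II)=95: (23·95)/(10 + 0.13·95) = 43700/447 ≈ 97.763
S = 1000/(43700/447) − 10 = 100/437 in ≈ 0.229 in
Ia = 0.2S: 0.2·0.229 = 0.046 in (exactly 20/437)
Since P=7.560 > Ia=0.046: effective rainfall P−Ia = 82093/10925 in
Runoff Q = (P−Ia)²/(P−Ia+S) = (7.514)²/(7.514+0.229) = 6739260649/924178525 ≈ 7.292 in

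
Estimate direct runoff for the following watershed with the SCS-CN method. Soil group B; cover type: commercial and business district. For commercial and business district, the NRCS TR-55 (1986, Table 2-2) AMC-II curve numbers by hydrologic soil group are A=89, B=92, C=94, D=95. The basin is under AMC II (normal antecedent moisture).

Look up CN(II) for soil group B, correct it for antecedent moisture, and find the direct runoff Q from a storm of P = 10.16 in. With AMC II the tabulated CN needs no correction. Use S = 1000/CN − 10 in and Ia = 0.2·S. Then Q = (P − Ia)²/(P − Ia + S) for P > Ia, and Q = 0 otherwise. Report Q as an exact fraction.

NRCS table: commercial and business district, soil group B → CN(II) = 92
CN(II) = 92; AMC II needs no correction.
Retention S: 1000/CN − 10 with CN=92.000 → S = 20/23 ≈ 0.870 in
Initial abstraction Ia = S/5 = (20/23)/5 = 4/23 ≈ 0.174 in
Excess rainfall: 10.160 − 0.174 = 9.986 in; P > Ia so Q > 0
Q = (5742/575)²/((5742/575) + 20/23) = (32970564/330625)/(6242/575) = 16485282/1794575 in ≈ 9.186 in

Q = 16485282/1794575 in ≈ 9.186 in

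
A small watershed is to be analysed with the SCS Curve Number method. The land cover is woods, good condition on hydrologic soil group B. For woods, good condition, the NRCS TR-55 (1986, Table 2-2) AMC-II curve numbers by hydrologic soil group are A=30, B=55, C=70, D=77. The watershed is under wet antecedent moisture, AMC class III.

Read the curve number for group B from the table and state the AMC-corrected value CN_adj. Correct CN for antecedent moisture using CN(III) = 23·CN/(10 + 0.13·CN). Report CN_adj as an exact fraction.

NRCS table: woods, good condition, soil group B → CN(II) = 55
Adjust CN=55 to AMC III: 23·55/(10 + 0.13·55) → 1265 ÷ (343/20) = 25300/343 ≈ 73.761

CN_adj = 25300/343 ≈ 73.761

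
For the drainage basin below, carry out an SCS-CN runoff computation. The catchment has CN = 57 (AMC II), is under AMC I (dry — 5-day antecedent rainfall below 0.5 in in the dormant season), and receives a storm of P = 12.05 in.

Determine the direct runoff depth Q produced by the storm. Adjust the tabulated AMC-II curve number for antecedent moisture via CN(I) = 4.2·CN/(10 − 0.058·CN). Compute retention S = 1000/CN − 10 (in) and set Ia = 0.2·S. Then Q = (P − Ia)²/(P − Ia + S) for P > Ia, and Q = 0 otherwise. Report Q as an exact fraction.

Adjust CN=57 to AMC I: 4.2·57/(10 − 0.058·57) → (1197/5) ÷ (3347/500) = 119700/3347 ≈ 35.763
Retention S: 1000/CN − 10 with CN=35.763 → S = 21500/1197 ≈ 17.962 in
Initial abstraction Ia = S/5 = (21500/1197)/5 = 4300/1197 ≈ 3.592 in
Since P=12.050 > Ia=3.592: effective rainfall P−Ia = 202477/23940 in
Q: (202477/23940)² ÷ (632477/23940) = 40996935529/15141499380 in (≈ 2.708 in)

Q = 40996935529/15141499380 in ≈ 2.708 in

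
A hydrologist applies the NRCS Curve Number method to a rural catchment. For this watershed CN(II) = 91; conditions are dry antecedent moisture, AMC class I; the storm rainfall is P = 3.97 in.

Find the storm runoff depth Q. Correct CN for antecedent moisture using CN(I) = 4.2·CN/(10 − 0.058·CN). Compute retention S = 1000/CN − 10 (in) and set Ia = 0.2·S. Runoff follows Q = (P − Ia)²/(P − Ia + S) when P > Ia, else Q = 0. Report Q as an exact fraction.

Q = 49679506321/23753029300 in ≈ 2.092 in

Adjust CN=91 to AMC I: 4.2·91/(10 − 0.058·91) → (1911/5) ÷ (2361/500) = 63700/787 ≈ 80.940
Retention S: 1000/CN − 10 with CN=80.940 → S = 1500/637 ≈ 2.355 in
Initial abstraction Ia = S/5 = (1500/637)/5 = 300/637 ≈ 0.471 in
Since P=3.970 > Ia=0.471: effective rainfall P−Ia = 222889/63700 in
Q = (222889/63700)²/((222889/63700) + 1500/637) = (49679506321/4057690000)/(372889/63700) = 49679506321/23753029300 in ≈ 2.092 in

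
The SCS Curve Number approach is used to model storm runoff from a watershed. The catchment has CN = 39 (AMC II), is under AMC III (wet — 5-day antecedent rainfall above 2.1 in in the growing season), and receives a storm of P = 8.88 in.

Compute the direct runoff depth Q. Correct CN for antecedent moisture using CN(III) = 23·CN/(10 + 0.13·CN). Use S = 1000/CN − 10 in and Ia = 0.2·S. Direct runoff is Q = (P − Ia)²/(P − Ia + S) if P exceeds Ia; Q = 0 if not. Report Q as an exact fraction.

Wet (AMC III): CN(III) = 23·39/(10 + 0.13·39) = 897/(1507/100) = 89700/1507 ≈ 59.522
Max retention: S = 1000/(89700/1507) − 10 = 6100/897 in (≈ 6.800 in)
Ia = 0.2·(6100/897) = 1220/897 in ≈ 1.360 in
Excess rainfall: 8.880 − 1.360 = 7.520 in; P > Ia so Q > 0
Q = (168634/22425)²/((168634/22425) + 6100/897) = (28437425956/502880625)/(321134/22425) = 14218712978/3600714975 in ≈ 3.949 in

Q = 14218712978/3600714975 in ≈ 3.949 in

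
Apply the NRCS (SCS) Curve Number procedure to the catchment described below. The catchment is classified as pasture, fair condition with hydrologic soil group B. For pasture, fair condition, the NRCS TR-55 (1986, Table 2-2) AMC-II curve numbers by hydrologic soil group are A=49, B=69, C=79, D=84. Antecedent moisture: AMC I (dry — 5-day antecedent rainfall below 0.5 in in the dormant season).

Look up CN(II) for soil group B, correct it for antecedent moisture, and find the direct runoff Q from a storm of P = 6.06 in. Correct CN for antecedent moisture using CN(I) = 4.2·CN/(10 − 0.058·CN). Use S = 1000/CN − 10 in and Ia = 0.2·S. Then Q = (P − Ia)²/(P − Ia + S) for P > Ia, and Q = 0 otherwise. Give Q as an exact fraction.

NRCS table: pasture, fair condition, soil group B → CN(II) = 69
Adjust CN=69 to AMC I: 4.2·69/(10 − 0.058·69) → (1449/5) ÷ (2999/500) = 144900/2999 ≈ 48.316
S = 1000/(144900/2999) − 10 = 15500/1449 in ≈ 10.697 in
Ia = 0.2S: 0.2·10.697 = 2.139 in (exactly 3100/1449)
Since P=6.060 > Ia=2.139: effective rainfall P−Ia = 284047/72450 in
Q: (284047/72450)² ÷ (1059047/72450) = 80682698209/76727955150 in (≈ 1.052 in)

Q = 80682698209/76727955150 in ≈ 1.052 in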